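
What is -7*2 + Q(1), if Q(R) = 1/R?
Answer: -13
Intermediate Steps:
-7*2 + Q(1) = -7*2 + 1/1 = -14 + 1 = -13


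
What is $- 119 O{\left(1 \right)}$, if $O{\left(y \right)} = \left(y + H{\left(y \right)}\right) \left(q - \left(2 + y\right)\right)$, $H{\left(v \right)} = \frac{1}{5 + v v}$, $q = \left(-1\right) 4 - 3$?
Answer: $\frac{4165}{3} \approx 1388.3$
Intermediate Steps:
$q = -7$ ($q = -4 - 3 = -7$)
$H{\left(v \right)} = \frac{1}{5 + v^{2}}$
$O{\left(y \right)} = \left(-9 - y\right) \left(y + \frac{1}{5 + y^{2}}\right)$ ($O{\left(y \right)} = \left(y + \frac{1}{5 + y^{2}}\right) \left(-7 - \left(2 + y\right)\right) = \left(y + \frac{1}{5 + y^{2}}\right) \left(-9 - y\right) = \left(-9 - y\right) \left(y + \frac{1}{5 + y^{2}}\right)$)
$- 119 O{\left(1 \right)} = - 119 \frac{-9 - 1 + 1 \left(-9 - 1\right) \left(5 + 1^{2}\right)}{5 + 1^{2}} = - 119 \frac{-9 - 1 + 1 \left(-9 - 1\right) \left(5 + 1\right)}{5 + 1} = - 119 \frac{-9 - 1 + 1 \left(-10\right) 6}{6} = - 119 \frac{-9 - 1 - 60}{6} = - 119 \cdot \frac{1}{6} \left(-70\right) = \left(-119\right) \left(- \frac{35}{3}\right) = \frac{4165}{3}$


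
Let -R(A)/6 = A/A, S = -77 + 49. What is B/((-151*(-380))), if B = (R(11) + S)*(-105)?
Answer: 357/5738 ≈ 0.062217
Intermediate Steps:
S = -28
R(A) = -6 (R(A) = -6*A/A = -6*1 = -6)
B = 3570 (B = (-6 - 28)*(-105) = -34*(-105) = 3570)
B/((-151*(-380))) = 3570/((-151*(-380))) = 3570/57380 = 3570*(1/57380) = 357/5738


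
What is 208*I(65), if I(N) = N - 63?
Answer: 416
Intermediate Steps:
I(N) = -63 + N
208*I(65) = 208*(-63 + 65) = 208*2 = 416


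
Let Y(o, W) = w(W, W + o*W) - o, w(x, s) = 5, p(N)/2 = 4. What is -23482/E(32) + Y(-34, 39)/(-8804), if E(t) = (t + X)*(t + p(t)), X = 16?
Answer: -25851301/2112960 ≈ -12.235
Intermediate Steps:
p(N) = 8 (p(N) = 2*4 = 8)
Y(o, W) = 5 - o
E(t) = (8 + t)*(16 + t) (E(t) = (t + 16)*(t + 8) = (16 + t)*(8 + t) = (8 + t)*(16 + t))
-23482/E(32) + Y(-34, 39)/(-8804) = -23482/(128 + 32**2 + 24*32) + (5 - 1*(-34))/(-8804) = -23482/(128 + 1024 + 768) + (5 + 34)*(-1/8804) = -23482/1920 + 39*(-1/8804) = -23482*1/1920 - 39/8804 = -11741/960 - 39/8804 = -25851301/2112960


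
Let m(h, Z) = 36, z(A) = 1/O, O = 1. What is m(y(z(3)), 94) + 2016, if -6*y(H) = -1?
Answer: 2052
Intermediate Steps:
z(A) = 1 (z(A) = 1/1 = 1)
y(H) = ⅙ (y(H) = -⅙*(-1) = ⅙)
m(y(z(3)), 94) + 2016 = 36 + 2016 = 2052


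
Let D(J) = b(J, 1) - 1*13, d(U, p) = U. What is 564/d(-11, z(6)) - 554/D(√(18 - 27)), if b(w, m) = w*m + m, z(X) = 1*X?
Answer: -4388/561 + 554*I/51 ≈ -7.8217 + 10.863*I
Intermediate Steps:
z(X) = X
b(w, m) = m + m*w (b(w, m) = m*w + m = m + m*w)
D(J) = -12 + J (D(J) = 1*(1 + J) - 1*13 = (1 + J) - 13 = -12 + J)
564/d(-11, z(6)) - 554/D(√(18 - 27)) = 564/(-11) - 554/(-12 + √(18 - 27)) = 564*(-1/11) - 554/(-12 + √(-9)) = -564/11 - 554*(-12 - 3*I)/153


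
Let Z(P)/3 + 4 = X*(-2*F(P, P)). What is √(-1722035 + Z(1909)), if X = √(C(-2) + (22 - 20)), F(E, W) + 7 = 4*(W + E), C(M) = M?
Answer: I*√1722047 ≈ 1312.3*I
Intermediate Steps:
F(E, W) = -7 + 4*E + 4*W (F(E, W) = -7 + 4*(W + E) = -7 + 4*(E + W) = -7 + (4*E + 4*W) = -7 + 4*E + 4*W)
X = 0 (X = √(-2 + (22 - 20)) = √(-2 + 2) = √0 = 0)
Z(P) = -12 (Z(P) = -12 + 3*(0*(-2*(-7 + 4*P + 4*P))) = -12 + 3*(0*(-2*(-7 + 8*P))) = -12 + 3*(0*(14 - 16*P)) = -12 + 3*0 = -12 + 0 = -12)
√(-1722035 + Z(1909)) = √(-1722035 - 12) = √(-1722047) = I*√1722047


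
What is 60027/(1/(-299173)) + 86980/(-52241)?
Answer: -938167787277691/52241 ≈ -1.7958e+10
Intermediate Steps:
60027/(1/(-299173)) + 86980/(-52241) = 60027/(-1/299173) + 86980*(-1/52241) = 60027*(-299173) - 86980/52241 = -17958457671 - 86980/52241 = -938167787277691/52241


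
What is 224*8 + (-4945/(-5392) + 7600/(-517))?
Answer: 4957071253/2787664 ≈ 1778.2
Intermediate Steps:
224*8 + (-4945/(-5392) + 7600/(-517)) = 1792 + (-4945*(-1/5392) + 7600*(-1/517)) = 1792 + (4945/5392 - 7600/517) = 1792 - 38422635/2787664 = 4957071253/2787664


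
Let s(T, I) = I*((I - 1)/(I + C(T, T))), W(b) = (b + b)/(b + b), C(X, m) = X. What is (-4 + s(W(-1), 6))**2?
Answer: 4/49 ≈ 0.081633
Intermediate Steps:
W(b) = 1 (W(b) = (2*b)/((2*b)) = (2*b)*(1/(2*b)) = 1)
s(T, I) = I*(-1 + I)/(I + T) (s(T, I) = I*((I - 1)/(I + T)) = I*((-1 + I)/(I + T)) = I*(-1 + I)/(I + T))
(-4 + s(W(-1), 6))**2 = (-4 + 6*(-1 + 6)/(6 + 1))**2 = (-4 + 6*5/7)**2 = (-4 + 6*(1/7)*5)**2 = (-4 + 30/7)**2 = (2/7)**2 = 4/49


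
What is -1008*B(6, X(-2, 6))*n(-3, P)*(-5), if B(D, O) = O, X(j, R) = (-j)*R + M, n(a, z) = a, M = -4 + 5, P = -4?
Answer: -196560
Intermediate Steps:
M = 1
X(j, R) = 1 - R*j (X(j, R) = (-j)*R + 1 = -R*j + 1 = 1 - R*j)
-1008*B(6, X(-2, 6))*n(-3, P)*(-5) = -1008*(1 - 1*6*(-2))*(-3)*(-5) = -1008*(1 + 12)*(-3)*(-5) = -1008*13*(-3)*(-5) = -(-39312)*(-5) = -1008*195 = -196560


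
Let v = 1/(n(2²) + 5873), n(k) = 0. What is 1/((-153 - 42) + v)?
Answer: -5873/1145234 ≈ -0.0051282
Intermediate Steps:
v = 1/5873 (v = 1/(0 + 5873) = 1/5873 ≈ 0.00017027)
1/((-153 - 42) + v) = 1/((-153 - 42) + 1/5873) = 1/(-195 + 1/5873) = 1/(-1145234/5873) = -5873/1145234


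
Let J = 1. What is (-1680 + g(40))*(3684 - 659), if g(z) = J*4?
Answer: -5069900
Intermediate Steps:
g(z) = 4 (g(z) = 1*4 = 4)
(-1680 + g(40))*(3684 - 659) = (-1680 + 4)*(3684 - 659) = -1676*3025 = -5069900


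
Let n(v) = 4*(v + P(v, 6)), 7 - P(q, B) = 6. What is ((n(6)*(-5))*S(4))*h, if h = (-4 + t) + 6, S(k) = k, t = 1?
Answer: -1680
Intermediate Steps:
P(q, B) = 1 (P(q, B) = 7 - 1*6 = 7 - 6 = 1)
n(v) = 4 + 4*v (n(v) = 4*(v + 1) = 4*(1 + v) = 4 + 4*v)
h = 3 (h = (-4 + 1) + 6 = -3 + 6 = 3)
((n(6)*(-5))*S(4))*h = (((4 + 4*6)*(-5))*4)*3 = (((4 + 24)*(-5))*4)*3 = ((28*(-5))*4)*3 = -140*4*3 = -560*3 = -1680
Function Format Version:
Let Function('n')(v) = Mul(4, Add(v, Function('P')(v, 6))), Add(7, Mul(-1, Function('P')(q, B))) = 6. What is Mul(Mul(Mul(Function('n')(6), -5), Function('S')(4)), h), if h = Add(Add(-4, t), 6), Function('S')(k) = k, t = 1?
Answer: -1680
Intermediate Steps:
Function('P')(q, B) = 1 (Function('P')(q, B) = Add(7, Mul(-1, 6)) = Add(7, -6) = 1)
Function('n')(v) = Add(4, Mul(4, v)) (Function('n')(v) = Mul(4, Add(v, 1)) = Mul(4, Add(1, v)) = Add(4, Mul(4, v)))
h = 3 (h = Add(Add(-4, 1), 6) = Add(-3, 6) = 3)
Mul(Mul(Mul(Function('n')(6), -5), Function('S')(4)), h) = Mul(Mul(Mul(Add(4, Mul(4, 6)), -5), 4), 3) = Mul(Mul(Mul(Add(4, 24), -5), 4), 3) = Mul(Mul(Mul(28, -5), 4), 3) = Mul(Mul(-140, 4), 3) = Mul(-560, 3) = -1680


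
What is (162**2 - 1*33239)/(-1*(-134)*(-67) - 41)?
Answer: 6995/9019 ≈ 0.77559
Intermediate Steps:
(162**2 - 1*33239)/(-1*(-134)*(-67) - 41) = (26244 - 33239)/(134*(-67) - 41) = -6995/(-8978 - 41) = -6995/(-9019) = -6995*(-1/9019) = 6995/9019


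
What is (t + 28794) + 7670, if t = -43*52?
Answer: 34228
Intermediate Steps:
t = -2236
(t + 28794) + 7670 = (-2236 + 28794) + 7670 = 26558 + 7670 = 34228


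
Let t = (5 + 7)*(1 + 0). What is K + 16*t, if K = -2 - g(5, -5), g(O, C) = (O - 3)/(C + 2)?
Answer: 572/3 ≈ 190.67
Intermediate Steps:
g(O, C) = (-3 + O)/(2 + C)
t = 12 (t = 12*1 = 12)
K = -4/3 (K = -2 - (-3 + 5)/(2 - 5) = -2 - 2/(-3) = -2 - (-1)*2/3 = -2 - 1*(-⅔) = -2 + ⅔ = -4/3 ≈ -1.3333)
K + 16*t = -4/3 + 16*12 = -4/3 + 192 = 572/3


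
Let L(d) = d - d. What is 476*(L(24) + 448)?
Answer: 213248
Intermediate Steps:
L(d) = 0
476*(L(24) + 448) = 476*(0 + 448) = 476*448 = 213248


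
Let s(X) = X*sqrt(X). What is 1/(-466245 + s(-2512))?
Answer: I/(-466245*I + 10048*sqrt(157)) ≈ -1.999e-6 + 5.398e-7*I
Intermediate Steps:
s(X) = X**(3/2)
1/(-466245 + s(-2512)) = 1/(-466245 + (-2512)**(3/2)) = 1/(-466245 - 10048*I*sqrt(157))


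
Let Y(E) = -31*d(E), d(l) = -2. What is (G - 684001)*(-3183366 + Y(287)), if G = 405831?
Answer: 885499673680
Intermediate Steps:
Y(E) = 62 (Y(E) = -31*(-2) = 62)
(G - 684001)*(-3183366 + Y(287)) = (405831 - 684001)*(-3183366 + 62) = -278170*(-3183304) = 885499673680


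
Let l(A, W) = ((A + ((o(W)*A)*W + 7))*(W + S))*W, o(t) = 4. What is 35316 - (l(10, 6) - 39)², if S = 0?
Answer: -84844053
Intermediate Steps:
l(A, W) = W²*(7 + A + 4*A*W) (l(A, W) = ((A + ((4*A)*W + 7))*(W + 0))*W = ((A + (4*A*W + 7))*W)*W = ((A + (7 + 4*A*W))*W)*W = ((7 + A + 4*A*W)*W)*W = (W*(7 + A + 4*A*W))*W = W²*(7 + A + 4*A*W))
35316 - (l(10, 6) - 39)² = 35316 - (6²*(7 + 10 + 4*10*6) - 39)² = 35316 - (36*(7 + 10 + 240) - 39)² = 35316 - (36*257 - 39)² = 35316 - (9252 - 39)² = 35316 - 1*9213² = 35316 - 1*84879369 = 35316 - 84879369 = -84844053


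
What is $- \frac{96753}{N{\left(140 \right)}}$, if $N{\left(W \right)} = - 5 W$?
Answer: $\frac{96753}{700} \approx 138.22$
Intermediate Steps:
$- \frac{96753}{N{\left(140 \right)}} = - \frac{96753}{\left(-5\right) 140} = - \frac{96753}{-700} = \left(-96753\right) \left(- \frac{1}{700}\right) = \frac{96753}{700}$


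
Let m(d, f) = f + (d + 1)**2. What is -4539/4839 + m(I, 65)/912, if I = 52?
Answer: 542651/245176 ≈ 2.2133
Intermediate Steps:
m(d, f) = f + (1 + d)**2
-4539/4839 + m(I, 65)/912 = -4539/4839 + (65 + (1 + 52)**2)/912 = -4539*1/4839 + (65 + 53**2)*(1/912) = -1513/1613 + (65 + 2809)*(1/912) = -1513/1613 + 2874*(1/912) = -1513/1613 + 479/152 = 542651/245176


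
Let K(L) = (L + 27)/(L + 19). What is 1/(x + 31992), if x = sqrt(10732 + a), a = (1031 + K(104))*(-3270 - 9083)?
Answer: 983754/31863962767 - I*sqrt(48179690277)/63727925534 ≈ 3.0874e-5 - 3.4443e-6*I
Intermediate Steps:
K(L) = (27 + L)/(19 + L)
a = -1568139232/123 (a = (1031 + (27 + 104)/(19 + 104))*(-3270 - 9083) = (1031 + 131/123)*(-12353) = (126944/123)*(-12353) = -1568139232/123 ≈ -1.2749e+7)
x = 2*I*sqrt(48179690277)/123 (x = sqrt(10732 - 1568139232/123) = sqrt(-1566819196/123) = 2*I*sqrt(48179690277)/123 ≈ 3569.1*I)
1/(x + 31992) = 1/(2*I*sqrt(48179690277)/123 + 31992) = 1/(31992 + 2*I*sqrt(48179690277)/123)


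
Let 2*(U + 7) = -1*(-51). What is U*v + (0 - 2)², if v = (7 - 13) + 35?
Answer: 1081/2 ≈ 540.50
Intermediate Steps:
U = 37/2 (U = -7 + (-1*(-51))/2 = -7 + (½)*51 = -7 + 51/2 = 37/2 ≈ 18.500)
v = 29 (v = -6 + 35 = 29)
U*v + (0 - 2)² = (37/2)*29 + (0 - 2)² = 1073/2 + (-2)² = 1073/2 + 4 = 1081/2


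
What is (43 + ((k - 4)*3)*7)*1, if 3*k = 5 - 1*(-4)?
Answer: 22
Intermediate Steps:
k = 3 (k = (5 - 1*(-4))/3 = (5 + 4)/3 = (1/3)*9 = 3)
(43 + ((k - 4)*3)*7)*1 = (43 + ((3 - 4)*3)*7)*1 = (43 - 1*3*7)*1 = (43 - 3*7)*1 = (43 - 21)*1 = 22*1 = 22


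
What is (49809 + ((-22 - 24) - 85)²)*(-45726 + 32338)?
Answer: -896594360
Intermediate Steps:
(49809 + ((-22 - 24) - 85)²)*(-45726 + 32338) = (49809 + (-46 - 85)²)*(-13388) = (49809 + (-131)²)*(-13388) = (49809 + 17161)*(-13388) = 66970*(-13388) = -896594360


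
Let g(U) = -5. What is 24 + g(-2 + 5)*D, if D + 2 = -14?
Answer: 104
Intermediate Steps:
D = -16 (D = -2 - 14 = -16)
24 + g(-2 + 5)*D = 24 - 5*(-16) = 24 + 80 = 104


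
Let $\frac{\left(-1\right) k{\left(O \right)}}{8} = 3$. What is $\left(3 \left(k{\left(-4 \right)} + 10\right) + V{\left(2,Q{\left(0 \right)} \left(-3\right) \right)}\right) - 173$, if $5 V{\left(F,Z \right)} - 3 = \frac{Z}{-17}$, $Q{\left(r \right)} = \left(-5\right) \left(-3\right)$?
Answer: $- \frac{18179}{85} \approx -213.87$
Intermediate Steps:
$k{\left(O \right)} = -24$ ($k{\left(O \right)} = \left(-8\right) 3 = -24$)
$Q{\left(r \right)} = 15$
$V{\left(F,Z \right)} = \frac{3}{5} - \frac{Z}{85}$ ($V{\left(F,Z \right)} = \frac{3}{5} + \frac{Z \frac{1}{-17}}{5} = \frac{3}{5} + \frac{Z \left(- \frac{1}{17}\right)}{5} = \frac{3}{5} + \frac{\left(- \frac{1}{17}\right) Z}{5} = \frac{3}{5} - \frac{Z}{85}$)
$\left(3 \left(k{\left(-4 \right)} + 10\right) + V{\left(2,Q{\left(0 \right)} \left(-3\right) \right)}\right) - 173 = \left(3 \left(-24 + 10\right) + \left(\frac{3}{5} - \frac{15 \left(-3\right)}{85}\right)\right) - 173 = \left(3 \left(-14\right) + \left(\frac{3}{5} - - \frac{9}{17}\right)\right) - 173 = \left(-42 + \left(\frac{3}{5} + \frac{9}{17}\right)\right) - 173 = \left(-42 + \frac{96}{85}\right) - 173 = - \frac{3474}{85} - 173 = - \frac{18179}{85}$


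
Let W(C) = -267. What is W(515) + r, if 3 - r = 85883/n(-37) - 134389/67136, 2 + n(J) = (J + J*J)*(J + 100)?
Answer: -740886201399/2816825152 ≈ -263.02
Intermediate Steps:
n(J) = -2 + (100 + J)*(J + J²) (n(J) = -2 + (J + J*J)*(J + 100) = -2 + (J + J²)*(100 + J) = -2 + (100 + J)*(J + J²))
r = 11206114185/2816825152 (r = 3 - (85883/(-2 + (-37)³ + 100*(-37) + 101*(-37)²) - 134389/67136) = 3 - (85883/(-2 - 50653 - 3700 + 101*1369) - 134389*1/67136) = 3 - (85883/(-2 - 50653 - 3700 + 138269) - 134389/67136) = 3 - (85883/83914 - 134389/67136) = 3 - 1*(-2755638729/2816825152) = 3 + 2755638729/2816825152 = 11206114185/2816825152 ≈ 3.9783)
W(515) + r = -267 + 11206114185/2816825152 = -740886201399/2816825152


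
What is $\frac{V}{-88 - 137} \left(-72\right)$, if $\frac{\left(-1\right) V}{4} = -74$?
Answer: $\frac{2368}{25} \approx 94.72$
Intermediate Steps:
$V = 296$ ($V = \left(-4\right) \left(-74\right) = 296$)
$\frac{V}{-88 - 137} \left(-72\right) = \frac{1}{-88 - 137} \cdot 296 \left(-72\right) = \frac{1}{-225} \cdot 296 \left(-72\right) = \left(- \frac{1}{225}\right) 296 \left(-72\right) = \left(- \frac{296}{225}\right) \left(-72\right) = \frac{2368}{25}$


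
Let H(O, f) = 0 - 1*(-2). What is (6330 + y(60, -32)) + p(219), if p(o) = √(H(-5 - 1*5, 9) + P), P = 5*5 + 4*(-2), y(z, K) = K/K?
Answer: 6331 + √19 ≈ 6335.4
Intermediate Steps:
H(O, f) = 2 (H(O, f) = 0 + 2 = 2)
y(z, K) = 1
P = 17 (P = 25 - 8 = 17)
p(o) = √19 (p(o) = √(2 + 17) = √19)
(6330 + y(60, -32)) + p(219) = (6330 + 1) + √19 = 6331 + √19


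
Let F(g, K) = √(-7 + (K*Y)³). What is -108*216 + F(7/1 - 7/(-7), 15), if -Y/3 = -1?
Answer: -23328 + √91118 ≈ -23026.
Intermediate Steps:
Y = 3 (Y = -3*(-1) = 3)
F(g, K) = √(-7 + 27*K³) (F(g, K) = √(-7 + (K*3)³) = √(-7 + (3*K)³) = √(-7 + 27*K³))
-108*216 + F(7/1 - 7/(-7), 15) = -108*216 + √(-7 + 27*15³) = -23328 + √(-7 + 27*3375) = -23328 + √(-7 + 91125) = -23328 + √91118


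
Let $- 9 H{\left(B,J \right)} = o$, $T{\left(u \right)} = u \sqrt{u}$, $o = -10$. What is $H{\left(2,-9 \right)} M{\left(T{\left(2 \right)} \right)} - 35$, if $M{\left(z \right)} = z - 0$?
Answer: $-35 + \frac{20 \sqrt{2}}{9} \approx -31.857$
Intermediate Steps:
$T{\left(u \right)} = u^{\frac{3}{2}}$
$H{\left(B,J \right)} = \frac{10}{9}$ ($H{\left(B,J \right)} = \left(- \frac{1}{9}\right) \left(-10\right) = \frac{10}{9}$)
$M{\left(z \right)} = z$ ($M{\left(z \right)} = z + 0 = z$)
$H{\left(2,-9 \right)} M{\left(T{\left(2 \right)} \right)} - 35 = \frac{10 \cdot 2^{\frac{3}{2}}}{9} - 35 = \frac{10 \cdot 2 \sqrt{2}}{9} - 35 = \frac{20 \sqrt{2}}{9} - 35 = -35 + \frac{20 \sqrt{2}}{9}$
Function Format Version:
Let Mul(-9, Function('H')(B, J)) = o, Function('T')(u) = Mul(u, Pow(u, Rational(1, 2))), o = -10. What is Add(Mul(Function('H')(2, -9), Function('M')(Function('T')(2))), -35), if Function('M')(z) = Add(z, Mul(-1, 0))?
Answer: Add(-35, Mul(Rational(20, 9), Pow(2, Rational(1, 2)))) ≈ -31.857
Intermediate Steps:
Function('T')(u) = Pow(u, Rational(3, 2))
Function('H')(B, J) = Rational(10, 9) (Function('H')(B, J) = Mul(Rational(-1, 9), -10) = Rational(10, 9))
Function('M')(z) = z (Function('M')(z) = Add(z, 0) = z)
Add(Mul(Function('H')(2, -9), Function('M')(Function('T')(2))), -35) = Add(Mul(Rational(10, 9), Pow(2, Rational(3, 2))), -35) = Add(Mul(Rational(10, 9), Mul(2, Pow(2, Rational(1, 2)))), -35) = Add(Mul(Rational(20, 9), Pow(2, Rational(1, 2))), -35) = Add(-35, Mul(Rational(20, 9), Pow(2, Rational(1, 2))))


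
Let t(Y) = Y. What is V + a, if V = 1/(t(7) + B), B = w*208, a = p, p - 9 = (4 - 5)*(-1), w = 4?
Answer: 8391/839 ≈ 10.001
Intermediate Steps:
p = 10 (p = 9 + (4 - 5)*(-1) = 9 - 1*(-1) = 9 + 1 = 10)
a = 10
B = 832 (B = 4*208 = 832)
V = 1/839 (V = 1/(7 + 832) = 1/839 ≈ 0.0011919)
V + a = 1/839 + 10 = 8391/839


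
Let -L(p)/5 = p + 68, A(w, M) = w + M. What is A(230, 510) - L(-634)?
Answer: -2090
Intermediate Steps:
A(w, M) = M + w
L(p) = -340 - 5*p (L(p) = -5*(p + 68) = -5*(68 + p) = -340 - 5*p)
A(230, 510) - L(-634) = (510 + 230) - (-340 - 5*(-634)) = 740 - (-340 + 3170) = 740 - 1*2830 = 740 - 2830 = -2090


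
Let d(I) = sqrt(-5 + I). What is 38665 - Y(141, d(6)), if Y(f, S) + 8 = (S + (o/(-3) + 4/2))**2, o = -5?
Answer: 347861/9 ≈ 38651.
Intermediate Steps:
Y(f, S) = -8 + (11/3 + S)**2 (Y(f, S) = -8 + (S + (-5/(-3) + 4/2))**2 = -8 + (S + (-5*(-1/3) + 4*(1/2)))**2 = -8 + (S + (5/3 + 2))**2 = -8 + (S + 11/3)**2 = -8 + (11/3 + S)**2)
38665 - Y(141, d(6)) = 38665 - (-8 + (11 + 3*sqrt(-5 + 6))**2/9) = 38665 - (-8 + (11 + 3*sqrt(1))**2/9) = 38665 - (-8 + (11 + 3*1)**2/9) = 38665 - (-8 + (11 + 3)**2/9) = 38665 - (-8 + (1/9)*14**2) = 38665 - (-8 + (1/9)*196) = 38665 - (-8 + 196/9) = 38665 - 1*124/9 = 38665 - 124/9 = 347861/9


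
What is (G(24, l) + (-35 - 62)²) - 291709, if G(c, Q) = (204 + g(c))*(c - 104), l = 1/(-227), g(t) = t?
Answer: -300540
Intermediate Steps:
l = -1/227 ≈ -0.0044053
G(c, Q) = (-104 + c)*(204 + c) (G(c, Q) = (204 + c)*(c - 104) = (204 + c)*(-104 + c) = (-104 + c)*(204 + c))
(G(24, l) + (-35 - 62)²) - 291709 = ((-21216 + 24² + 100*24) + (-35 - 62)²) - 291709 = ((-21216 + 576 + 2400) + (-97)²) - 291709 = (-18240 + 9409) - 291709 = -8831 - 291709 = -300540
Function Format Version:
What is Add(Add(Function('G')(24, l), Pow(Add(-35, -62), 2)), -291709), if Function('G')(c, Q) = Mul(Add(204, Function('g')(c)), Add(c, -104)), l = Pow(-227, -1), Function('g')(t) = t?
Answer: -300540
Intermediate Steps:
l = Rational(-1, 227) ≈ -0.0044053
Function('G')(c, Q) = Mul(Add(-104, c), Add(204, c)) (Function('G')(c, Q) = Mul(Add(204, c), Add(c, -104)) = Mul(Add(204, c), Add(-104, c)) = Mul(Add(-104, c), Add(204, c)))
Add(Add(Function('G')(24, l), Pow(Add(-35, -62), 2)), -291709) = Add(Add(Add(-21216, Pow(24, 2), Mul(100, 24)), Pow(Add(-35, -62), 2)), -291709) = Add(Add(Add(-21216, 576, 2400), Pow(-97, 2)), -291709) = Add(Add(-18240, 9409), -291709) = Add(-8831, -291709) = -300540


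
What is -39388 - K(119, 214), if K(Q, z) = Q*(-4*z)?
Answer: 62476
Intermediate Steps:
K(Q, z) = -4*Q*z
-39388 - K(119, 214) = -39388 - (-4)*119*214 = -39388 - 1*(-101864) = -39388 + 101864 = 62476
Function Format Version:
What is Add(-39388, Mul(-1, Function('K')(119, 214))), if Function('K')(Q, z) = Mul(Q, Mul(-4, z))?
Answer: 62476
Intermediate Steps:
Function('K')(Q, z) = Mul(-4, Q, z)
Add(-39388, Mul(-1, Function('K')(119, 214))) = Add(-39388, Mul(-1, Mul(-4, 119, 214))) = Add(-39388, Mul(-1, -101864)) = Add(-39388, 101864) = 62476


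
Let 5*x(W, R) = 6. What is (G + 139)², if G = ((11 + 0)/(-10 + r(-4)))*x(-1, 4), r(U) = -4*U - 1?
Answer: 12538681/625 ≈ 20062.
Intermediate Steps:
x(W, R) = 6/5 (x(W, R) = (⅕)*6 = 6/5)
r(U) = -1 - 4*U
G = 66/25 (G = ((11 + 0)/(-10 + (-1 - 4*(-4))))*(6/5) = (11/(-10 + (-1 + 16)))*(6/5) = (11/(-10 + 15))*(6/5) = (11/5)*(6/5) = 66/25 ≈ 2.6400)
(G + 139)² = (66/25 + 139)² = (3541/25)² = 12538681/625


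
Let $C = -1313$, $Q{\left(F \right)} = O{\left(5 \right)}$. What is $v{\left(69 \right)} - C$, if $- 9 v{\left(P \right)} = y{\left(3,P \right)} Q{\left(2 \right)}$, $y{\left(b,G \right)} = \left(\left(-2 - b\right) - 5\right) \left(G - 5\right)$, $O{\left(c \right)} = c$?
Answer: $\frac{15017}{9} \approx 1668.6$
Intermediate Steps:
$Q{\left(F \right)} = 5$
$y{\left(b,G \right)} = \left(-7 - b\right) \left(-5 + G\right)$
$v{\left(P \right)} = - \frac{250}{9} + \frac{50 P}{9}$ ($v{\left(P \right)} = - \frac{\left(35 - 7 P + 5 \cdot 3 - P 3\right) 5}{9} = - \frac{\left(35 - 7 P + 15 - 3 P\right) 5}{9} = - \frac{\left(50 - 10 P\right) 5}{9} = - \frac{250 - 50 P}{9} = - \frac{250}{9} + \frac{50 P}{9}$)
$v{\left(69 \right)} - C = \left(- \frac{250}{9} + \frac{50}{9} \cdot 69\right) - -1313 = \left(- \frac{250}{9} + \frac{1150}{3}\right) + 1313 = \frac{3200}{9} + 1313 = \frac{15017}{9}$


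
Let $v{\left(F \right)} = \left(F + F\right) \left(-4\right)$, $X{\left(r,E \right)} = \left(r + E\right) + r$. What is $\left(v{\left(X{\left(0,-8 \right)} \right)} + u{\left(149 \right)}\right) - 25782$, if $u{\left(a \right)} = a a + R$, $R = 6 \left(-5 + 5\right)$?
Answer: $-3517$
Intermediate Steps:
$R = 0$ ($R = 6 \cdot 0 = 0$)
$X{\left(r,E \right)} = E + 2 r$ ($X{\left(r,E \right)} = \left(E + r\right) + r = E + 2 r$)
$v{\left(F \right)} = - 8 F$ ($v{\left(F \right)} = 2 F \left(-4\right) = - 8 F$)
$u{\left(a \right)} = a^{2}$ ($u{\left(a \right)} = a a + 0 = a^{2} + 0 = a^{2}$)
$\left(v{\left(X{\left(0,-8 \right)} \right)} + u{\left(149 \right)}\right) - 25782 = \left(- 8 \left(-8 + 2 \cdot 0\right) + 149^{2}\right) - 25782 = \left(- 8 \left(-8 + 0\right) + 22201\right) - 25782 = \left(\left(-8\right) \left(-8\right) + 22201\right) - 25782 = \left(64 + 22201\right) - 25782 = 22265 - 25782 = -3517$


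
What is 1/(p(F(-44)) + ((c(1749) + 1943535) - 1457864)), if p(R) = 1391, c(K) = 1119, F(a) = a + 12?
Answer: 1/488181 ≈ 2.0484e-6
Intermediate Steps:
F(a) = 12 + a
1/(p(F(-44)) + ((c(1749) + 1943535) - 1457864)) = 1/(1391 + ((1119 + 1943535) - 1457864)) = 1/(1391 + (1944654 - 1457864)) = 1/(1391 + 486790) = 1/488181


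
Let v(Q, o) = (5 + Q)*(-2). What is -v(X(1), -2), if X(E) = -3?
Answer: 4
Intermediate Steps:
v(Q, o) = -10 - 2*Q
-v(X(1), -2) = -(-10 - 2*(-3)) = -(-10 + 6) = -1*(-4) = 4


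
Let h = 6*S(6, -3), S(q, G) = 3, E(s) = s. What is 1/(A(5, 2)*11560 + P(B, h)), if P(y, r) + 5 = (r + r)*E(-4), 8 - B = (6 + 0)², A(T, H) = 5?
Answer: 1/57651 ≈ 1.7346e-5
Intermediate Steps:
B = -28 (B = 8 - (6 + 0)² = 8 - 1*6² = 8 - 1*36 = 8 - 36 = -28)
h = 18 (h = 6*3 = 18)
P(y, r) = -5 - 8*r (P(y, r) = -5 + (r + r)*(-4) = -5 + (2*r)*(-4) = -5 - 8*r)
1/(A(5, 2)*11560 + P(B, h)) = 1/(5*11560 + (-5 - 8*18)) = 1/(57800 + (-5 - 144)) = 1/(57800 - 149) = 1/57651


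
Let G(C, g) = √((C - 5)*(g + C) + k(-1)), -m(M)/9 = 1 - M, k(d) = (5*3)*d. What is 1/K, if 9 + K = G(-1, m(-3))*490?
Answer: 1/5522291 + 490*√23/16566873 ≈ 0.00014203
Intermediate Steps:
k(d) = 15*d
m(M) = -9 + 9*M (m(M) = -9*(1 - M) = -9 + 9*M)
G(C, g) = √(-15 + (-5 + C)*(C + g)) (G(C, g) = √((C - 5)*(g + C) + 15*(-1)) = √((-5 + C)*(C + g) - 15) = √(-15 + (-5 + C)*(C + g)))
K = -9 + 1470*√23 (K = -9 + √(-15 + (-1)² - 5*(-1) - 5*(-9 + 9*(-3)) - (-9 + 9*(-3)))*490 = -9 + √(-15 + 1 + 5 - 5*(-9 - 27) - (-9 - 27))*490 = -9 + √(-15 + 1 + 5 - 5*(-36) - 1*(-36))*490 = -9 + √(-15 + 1 + 5 + 180 + 36)*490 = -9 + √207*490 = -9 + (3*√23)*490 = -9 + 1470*√23 ≈ 7040.9)
1/K = 1/(-9 + 1470*√23)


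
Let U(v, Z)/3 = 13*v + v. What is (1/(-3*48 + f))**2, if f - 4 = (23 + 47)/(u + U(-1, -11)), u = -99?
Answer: 19881/392436100 ≈ 5.0660e-5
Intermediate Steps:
U(v, Z) = 42*v (U(v, Z) = 3*(13*v + v) = 3*(14*v) = 42*v)
f = 494/141 (f = 4 + (23 + 47)/(-99 + 42*(-1)) = 4 + 70/(-99 - 42) = 4 + 70/(-141) = 4 + 70*(-1/141) = 4 - 70/141 = 494/141 ≈ 3.5035)
(1/(-3*48 + f))**2 = (1/(-3*48 + 494/141))**2 = (1/(-144 + 494/141))**2 = (1/(-19810/141))**2 = (-141/19810)**2 = 19881/392436100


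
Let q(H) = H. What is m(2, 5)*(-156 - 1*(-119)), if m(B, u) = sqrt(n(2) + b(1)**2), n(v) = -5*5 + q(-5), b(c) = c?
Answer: -37*I*sqrt(29) ≈ -199.25*I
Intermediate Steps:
n(v) = -30 (n(v) = -5*5 - 5 = -25 - 5 = -30)
m(B, u) = I*sqrt(29) (m(B, u) = sqrt(-30 + 1**2) = sqrt(-30 + 1) = sqrt(-29) = I*sqrt(29))
m(2, 5)*(-156 - 1*(-119)) = (I*sqrt(29))*(-156 - 1*(-119)) = (I*sqrt(29))*(-156 + 119) = (I*sqrt(29))*(-37) = -37*I*sqrt(29)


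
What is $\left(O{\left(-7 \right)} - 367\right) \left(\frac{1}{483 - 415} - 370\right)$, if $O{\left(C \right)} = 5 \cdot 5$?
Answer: $\frac{4302189}{34} \approx 1.2654 \cdot 10^{5}$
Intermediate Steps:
$O{\left(C \right)} = 25$
$\left(O{\left(-7 \right)} - 367\right) \left(\frac{1}{483 - 415} - 370\right) = \left(25 - 367\right) \left(\frac{1}{483 - 415} - 370\right) = - 342 \left(\frac{1}{68} - 370\right) = \left(-342\right) \left(- \frac{25159}{68}\right) = \frac{4302189}{34}$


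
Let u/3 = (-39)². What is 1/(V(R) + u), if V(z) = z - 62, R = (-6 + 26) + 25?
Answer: 1/4546 ≈ 0.00021997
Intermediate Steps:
R = 45 (R = 20 + 25 = 45)
V(z) = -62 + z
u = 4563 (u = 3*(-39)² = 3*1521 = 4563)
1/(V(R) + u) = 1/((-62 + 45) + 4563) = 1/(-17 + 4563) = 1/4546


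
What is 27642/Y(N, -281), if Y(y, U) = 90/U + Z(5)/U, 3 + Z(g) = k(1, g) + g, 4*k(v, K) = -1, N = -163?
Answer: -31069608/367 ≈ -84658.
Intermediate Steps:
k(v, K) = -¼ (k(v, K) = (¼)*(-1) = -¼)
Z(g) = -13/4 + g (Z(g) = -3 + (-¼ + g) = -13/4 + g)
Y(y, U) = 367/(4*U) (Y(y, U) = 90/U + (-13/4 + 5)/U = 90/U + 7/(4*U) = 367/(4*U))
27642/Y(N, -281) = 27642/(((367/4)/(-281))) = 27642/(((367/4)*(-1/281))) = 27642/(-367/1124) = 27642*(-1124/367) = -31069608/367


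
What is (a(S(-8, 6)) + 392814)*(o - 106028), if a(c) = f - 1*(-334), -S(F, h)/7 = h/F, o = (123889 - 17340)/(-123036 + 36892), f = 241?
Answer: -3593129595757009/86144 ≈ -4.1711e+10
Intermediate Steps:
o = -106549/86144 (o = 106549/(-86144) = 106549*(-1/86144) = -106549/86144 ≈ -1.2369)
S(F, h) = -7*h/F
a(c) = 575 (a(c) = 241 - 1*(-334) = 241 + 334 = 575)
(a(S(-8, 6)) + 392814)*(o - 106028) = (575 + 392814)*(-106549/86144 - 106028) = 393389*(-9133782581/86144) = -3593129595757009/86144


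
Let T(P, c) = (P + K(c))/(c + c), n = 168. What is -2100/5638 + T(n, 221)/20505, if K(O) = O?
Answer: -9515273909/25549188990 ≈ -0.37243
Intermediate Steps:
T(P, c) = (P + c)/(2*c) (T(P, c) = (P + c)/(c + c) = (P + c)/((2*c)) = (P + c)*(1/(2*c)) = (P + c)/(2*c))
-2100/5638 + T(n, 221)/20505 = -2100/5638 + ((½)*(168 + 221)/221)/20505 = -2100*1/5638 + ((½)*(1/221)*389)*(1/20505) = -1050/2819 + (389/442)*(1/20505) = -1050/2819 + 389/9063210 = -9515273909/25549188990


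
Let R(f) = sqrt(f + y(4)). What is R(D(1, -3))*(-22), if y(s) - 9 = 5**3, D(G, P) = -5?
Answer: -22*sqrt(129) ≈ -249.87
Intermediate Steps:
y(s) = 134 (y(s) = 9 + 5**3 = 9 + 125 = 134)
R(f) = sqrt(134 + f) (R(f) = sqrt(f + 134) = sqrt(134 + f))
R(D(1, -3))*(-22) = sqrt(134 - 5)*(-22) = sqrt(129)*(-22) = -22*sqrt(129)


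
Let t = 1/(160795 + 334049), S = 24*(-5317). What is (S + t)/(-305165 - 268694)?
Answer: 63146053151/283970682996 ≈ 0.22237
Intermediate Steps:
S = -127608
t = 1/494844 ≈ 2.0208e-6
(S + t)/(-305165 - 268694) = (-127608 + 1/494844)/(-305165 - 268694) = -63146053151/494844/(-573859) = -63146053151/494844*(-1/573859) = 63146053151/283970682996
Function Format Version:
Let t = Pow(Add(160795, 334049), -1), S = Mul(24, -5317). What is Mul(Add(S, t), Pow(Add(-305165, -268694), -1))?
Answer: Rational(63146053151, 283970682996) ≈ 0.22237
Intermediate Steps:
S = -127608
t = Rational(1, 494844) (t = Pow(494844, -1) = Rational(1, 494844) ≈ 2.0208e-6)
Mul(Add(S, t), Pow(Add(-305165, -268694), -1)) = Mul(Add(-127608, Rational(1, 494844)), Pow(Add(-305165, -268694), -1)) = Mul(Rational(-63146053151, 494844), Pow(-573859, -1)) = Mul(Rational(-63146053151, 494844), Rational(-1, 573859)) = Rational(63146053151, 283970682996)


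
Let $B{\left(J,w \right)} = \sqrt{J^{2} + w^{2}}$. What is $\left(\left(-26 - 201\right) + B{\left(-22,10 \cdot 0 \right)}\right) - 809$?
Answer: $-1014$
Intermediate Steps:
$\left(\left(-26 - 201\right) + B{\left(-22,10 \cdot 0 \right)}\right) - 809 = \left(\left(-26 - 201\right) + \sqrt{\left(-22\right)^{2} + \left(10 \cdot 0\right)^{2}}\right) - 809 = \left(\left(-26 - 201\right) + \sqrt{484 + 0^{2}}\right) - 809 = \left(-227 + \sqrt{484 + 0}\right) - 809 = \left(-227 + \sqrt{484}\right) - 809 = \left(-227 + 22\right) - 809 = -205 - 809 = -1014$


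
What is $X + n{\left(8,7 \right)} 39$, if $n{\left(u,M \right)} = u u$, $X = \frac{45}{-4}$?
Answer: $\frac{9939}{4} \approx 2484.8$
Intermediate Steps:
$X = - \frac{45}{4}$ ($X = 45 \left(- \frac{1}{4}\right) = - \frac{45}{4} \approx -11.25$)
$n{\left(u,M \right)} = u^{2}$
$X + n{\left(8,7 \right)} 39 = - \frac{45}{4} + 8^{2} \cdot 39 = - \frac{45}{4} + 64 \cdot 39 = - \frac{45}{4} + 2496 = \frac{9939}{4}$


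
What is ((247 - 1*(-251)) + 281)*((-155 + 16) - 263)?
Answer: -313158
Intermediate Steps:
((247 - 1*(-251)) + 281)*((-155 + 16) - 263) = ((247 + 251) + 281)*(-139 - 263) = (498 + 281)*(-402) = 779*(-402) = -313158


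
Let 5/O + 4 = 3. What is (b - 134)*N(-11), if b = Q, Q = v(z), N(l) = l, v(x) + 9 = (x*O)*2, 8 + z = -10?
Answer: -407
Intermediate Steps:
O = -5 (O = 5/(-4 + 3) = 5/(-1) = 5*(-1) = -5)
z = -18 (z = -8 - 10 = -18)
v(x) = -9 - 10*x (v(x) = -9 + (x*(-5))*2 = -9 - 5*x*2 = -9 - 10*x)
Q = 171 (Q = -9 - 10*(-18) = -9 + 180 = 171)
b = 171
(b - 134)*N(-11) = (171 - 134)*(-11) = 37*(-11) = -407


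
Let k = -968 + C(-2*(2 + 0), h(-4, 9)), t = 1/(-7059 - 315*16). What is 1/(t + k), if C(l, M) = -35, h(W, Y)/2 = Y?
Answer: -12099/12135298 ≈ -0.00099701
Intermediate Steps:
h(W, Y) = 2*Y
t = -1/12099 (t = 1/(-7059 - 5040) = 1/(-12099) = -1/12099 ≈ -8.2652e-5)
k = -1003 (k = -968 - 35 = -1003)
1/(t + k) = 1/(-1/12099 - 1003) = 1/(-12135298/12099) = -12099/12135298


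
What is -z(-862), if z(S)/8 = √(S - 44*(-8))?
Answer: -8*I*√510 ≈ -180.67*I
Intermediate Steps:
z(S) = 8*√(352 + S) (z(S) = 8*√(S - 44*(-8)) = 8*√(S + 352) = 8*√(352 + S))
-z(-862) = -8*√(352 - 862) = -8*√(-510) = -8*I*√510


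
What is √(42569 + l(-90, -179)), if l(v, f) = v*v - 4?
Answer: √50665 ≈ 225.09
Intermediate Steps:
l(v, f) = -4 + v² (l(v, f) = v² - 4 = -4 + v²)
√(42569 + l(-90, -179)) = √(42569 + (-4 + (-90)²)) = √(42569 + (-4 + 8100)) = √(42569 + 8096) = √50665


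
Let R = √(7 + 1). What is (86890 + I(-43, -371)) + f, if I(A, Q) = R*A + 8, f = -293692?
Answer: -206794 - 86*√2 ≈ -2.0692e+5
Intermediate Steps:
R = 2*√2 (R = √8 = 2*√2 ≈ 2.8284)
I(A, Q) = 8 + 2*A*√2 (I(A, Q) = (2*√2)*A + 8 = 2*A*√2 + 8 = 8 + 2*A*√2)
(86890 + I(-43, -371)) + f = (86890 + (8 + 2*(-43)*√2)) - 293692 = (86890 + (8 - 86*√2)) - 293692 = (86898 - 86*√2) - 293692 = -206794 - 86*√2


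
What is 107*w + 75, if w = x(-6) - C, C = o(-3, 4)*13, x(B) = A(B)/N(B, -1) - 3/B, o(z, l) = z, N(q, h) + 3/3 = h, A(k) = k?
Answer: 9245/2 ≈ 4622.5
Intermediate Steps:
N(q, h) = -1 + h
x(B) = -3/B - B/2 (x(B) = B/(-1 - 1) - 3/B = B/(-2) - 3/B = B*(-½) - 3/B = -B/2 - 3/B = -3/B - B/2)
C = -39 (C = -3*13 = -39)
w = 85/2 (w = (-3/(-6) - ½*(-6)) - 1*(-39) = (-3*(-⅙) + 3) + 39 = (½ + 3) + 39 = 7/2 + 39 = 85/2 ≈ 42.500)
107*w + 75 = 107*(85/2) + 75 = 9095/2 + 75 = 9245/2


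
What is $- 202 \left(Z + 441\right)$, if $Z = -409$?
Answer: $-6464$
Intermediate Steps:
$- 202 \left(Z + 441\right) = - 202 \left(-409 + 441\right) = \left(-202\right) 32 = -6464$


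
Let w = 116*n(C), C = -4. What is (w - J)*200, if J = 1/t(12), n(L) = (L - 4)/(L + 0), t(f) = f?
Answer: 139150/3 ≈ 46383.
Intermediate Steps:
n(L) = (-4 + L)/L
J = 1/12 ≈ 0.083333
w = 232 (w = 116*((-4 - 4)/(-4)) = 116*(-¼*(-8)) = 116*2 = 232)
(w - J)*200 = (232 - 1*1/12)*200 = (232 - 1/12)*200 = (2783/12)*200 = 139150/3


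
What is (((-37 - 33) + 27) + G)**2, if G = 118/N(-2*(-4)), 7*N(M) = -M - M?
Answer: 573049/64 ≈ 8953.9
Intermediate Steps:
N(M) = -2*M/7 (N(M) = (-M - M)/7 = (-2*M)/7 = -2*M/7)
G = -413/8 (G = 118/((-(-4)*(-4)/7)) = 118/((-2/7*8)) = 118/(-16/7) = 118*(-7/16) = -413/8 ≈ -51.625)
(((-37 - 33) + 27) + G)**2 = (((-37 - 33) + 27) - 413/8)**2 = ((-70 + 27) - 413/8)**2 = (-43 - 413/8)**2 = (-757/8)**2 = 573049/64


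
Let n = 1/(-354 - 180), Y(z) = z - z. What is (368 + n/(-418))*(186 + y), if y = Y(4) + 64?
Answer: 10267752125/111606 ≈ 92000.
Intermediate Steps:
Y(z) = 0
n = -1/534 (n = 1/(-534) = -1/534 ≈ -0.0018727)
y = 64 (y = 0 + 64 = 64)
(368 + n/(-418))*(186 + y) = (368 - 1/534/(-418))*(186 + 64) = (368 - 1/534*(-1/418))*250 = (368 + 1/223212)*250 = (82142017/223212)*250 = 10267752125/111606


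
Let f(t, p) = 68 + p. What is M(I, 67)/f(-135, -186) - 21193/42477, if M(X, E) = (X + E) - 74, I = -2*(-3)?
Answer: -2458297/5012286 ≈ -0.49045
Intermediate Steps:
I = 6
M(X, E) = -74 + E + X (M(X, E) = (E + X) - 74 = -74 + E + X)
M(I, 67)/f(-135, -186) - 21193/42477 = (-74 + 67 + 6)/(68 - 186) - 21193/42477 = -1/(-118) - 21193*1/42477 = -1*(-1/118) - 21193/42477 = 1/118 - 21193/42477 = -2458297/5012286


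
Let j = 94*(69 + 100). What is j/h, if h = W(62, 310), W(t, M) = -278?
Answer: -7943/139 ≈ -57.144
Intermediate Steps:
h = -278
j = 15886 (j = 94*169 = 15886)
j/h = 15886/(-278) = 15886*(-1/278) = -7943/139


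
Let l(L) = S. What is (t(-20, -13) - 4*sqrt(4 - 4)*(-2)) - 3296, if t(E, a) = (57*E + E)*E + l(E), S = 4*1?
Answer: 19908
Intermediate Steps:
S = 4
l(L) = 4
t(E, a) = 4 + 58*E**2 (t(E, a) = (57*E + E)*E + 4 = (58*E)*E + 4 = 58*E**2 + 4 = 4 + 58*E**2)
(t(-20, -13) - 4*sqrt(4 - 4)*(-2)) - 3296 = ((4 + 58*(-20)**2) - 4*sqrt(4 - 4)*(-2)) - 3296 = ((4 + 58*400) - 4*sqrt(0)*(-2)) - 3296 = ((4 + 23200) - 4*0*(-2)) - 3296 = (23204 + 0*(-2)) - 3296 = (23204 + 0) - 3296 = 23204 - 3296 = 19908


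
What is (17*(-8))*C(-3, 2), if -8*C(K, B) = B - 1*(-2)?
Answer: 68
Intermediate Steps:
C(K, B) = -¼ - B/8 (C(K, B) = -(B - 1*(-2))/8 = -(B + 2)/8 = -(2 + B)/8 = -¼ - B/8)
(17*(-8))*C(-3, 2) = (17*(-8))*(-¼ - ⅛*2) = -136*(-¼ - ¼) = -136*(-½) = 68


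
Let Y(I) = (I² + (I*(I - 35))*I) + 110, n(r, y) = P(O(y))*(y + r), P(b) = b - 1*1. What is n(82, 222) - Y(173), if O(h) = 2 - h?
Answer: -4227425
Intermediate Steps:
P(b) = -1 + b (P(b) = b - 1 = -1 + b)
n(r, y) = (1 - y)*(r + y) (n(r, y) = (-1 + (2 - y))*(y + r) = (1 - y)*(r + y))
Y(I) = 110 + I² + I²*(-35 + I) (Y(I) = (I² + (I*(-35 + I))*I) + 110 = (I² + I²*(-35 + I)) + 110 = 110 + I² + I²*(-35 + I))
n(82, 222) - Y(173) = -(-1 + 222)*(82 + 222) - (110 + 173³ - 34*173²) = -1*221*304 - (110 + 5177717 - 34*29929) = -67184 - (110 + 5177717 - 1017586) = -67184 - 1*4160241 = -67184 - 4160241 = -4227425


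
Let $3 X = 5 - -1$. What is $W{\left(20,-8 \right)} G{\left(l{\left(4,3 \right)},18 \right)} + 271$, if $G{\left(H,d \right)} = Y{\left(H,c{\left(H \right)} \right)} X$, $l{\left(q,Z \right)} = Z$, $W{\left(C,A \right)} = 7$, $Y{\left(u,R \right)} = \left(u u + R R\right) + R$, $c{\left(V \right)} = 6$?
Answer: $985$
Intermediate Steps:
$X = 2$ ($X = \frac{5 - -1}{3} = \frac{5 + 1}{3} = \frac{1}{3} \cdot 6 = 2$)
$Y{\left(u,R \right)} = R + R^{2} + u^{2}$ ($Y{\left(u,R \right)} = \left(u^{2} + R^{2}\right) + R = \left(R^{2} + u^{2}\right) + R = R + R^{2} + u^{2}$)
$G{\left(H,d \right)} = 84 + 2 H^{2}$ ($G{\left(H,d \right)} = \left(6 + 6^{2} + H^{2}\right) 2 = \left(6 + 36 + H^{2}\right) 2 = \left(42 + H^{2}\right) 2 = 84 + 2 H^{2}$)
$W{\left(20,-8 \right)} G{\left(l{\left(4,3 \right)},18 \right)} + 271 = 7 \left(84 + 2 \cdot 3^{2}\right) + 271 = 7 \left(84 + 2 \cdot 9\right) + 271 = 7 \left(84 + 18\right) + 271 = 7 \cdot 102 + 271 = 714 + 271 = 985$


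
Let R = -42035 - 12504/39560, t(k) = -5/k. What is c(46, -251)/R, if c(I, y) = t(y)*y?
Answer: 24725/207864638 ≈ 0.00011895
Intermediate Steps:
R = -207864638/4945 (R = -42035 - 12504/39560 = -42035 - 1*1563/4945 = -42035 - 1563/4945 = -207864638/4945 ≈ -42035.)
c(I, y) = -5 (c(I, y) = (-5/y)*y = -5)
c(46, -251)/R = -5/(-207864638/4945) = -5*(-4945/207864638) = 24725/207864638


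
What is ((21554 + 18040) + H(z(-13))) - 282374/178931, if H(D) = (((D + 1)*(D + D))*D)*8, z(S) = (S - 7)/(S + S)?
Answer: 15570817333880/393111407 ≈ 39609.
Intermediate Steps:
z(S) = (-7 + S)/(2*S) (z(S) = (-7 + S)/((2*S)) = (-7 + S)*(1/(2*S)) = (-7 + S)/(2*S))
H(D) = 16*D**2*(1 + D) (H(D) = (((1 + D)*(2*D))*D)*8 = ((2*D*(1 + D))*D)*8 = (2*D**2*(1 + D))*8 = 16*D**2*(1 + D))
((21554 + 18040) + H(z(-13))) - 282374/178931 = ((21554 + 18040) + 16*((1/2)*(-7 - 13)/(-13))**2*(1 + (1/2)*(-7 - 13)/(-13))) - 282374/178931 = (39594 + 16*((1/2)*(-1/13)*(-20))**2*(1 + (1/2)*(-1/13)*(-20))) - 282374/178931 = (39594 + 16*(10/13)**2*(1 + 10/13)) - 1*282374/178931 = (39594 + 16*(100/169)*(23/13)) - 282374/178931 = (39594 + 36800/2197) - 282374/178931 = 87024818/2197 - 282374/178931 = 15570817333880/393111407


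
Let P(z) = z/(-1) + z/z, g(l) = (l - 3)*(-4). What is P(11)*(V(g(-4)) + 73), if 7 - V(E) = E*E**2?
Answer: 218720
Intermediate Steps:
g(l) = 12 - 4*l (g(l) = (-3 + l)*(-4) = 12 - 4*l)
V(E) = 7 - E**3 (V(E) = 7 - E*E**2 = 7 - E**3)
P(z) = 1 - z (P(z) = z*(-1) + 1 = -z + 1 = 1 - z)
P(11)*(V(g(-4)) + 73) = (1 - 1*11)*((7 - (12 - 4*(-4))**3) + 73) = (1 - 11)*((7 - (12 + 16)**3) + 73) = -10*((7 - 1*28**3) + 73) = -10*((7 - 1*21952) + 73) = -10*((7 - 21952) + 73) = -10*(-21945 + 73) = -10*(-21872) = 218720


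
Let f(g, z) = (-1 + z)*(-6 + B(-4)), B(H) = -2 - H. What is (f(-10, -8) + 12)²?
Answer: 2304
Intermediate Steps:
f(g, z) = 4 - 4*z (f(g, z) = (-1 + z)*(-6 + (-2 - 1*(-4))) = (-1 + z)*(-6 + (-2 + 4)) = (-1 + z)*(-6 + 2) = (-1 + z)*(-4) = 4 - 4*z)
(f(-10, -8) + 12)² = ((4 - 4*(-8)) + 12)² = ((4 + 32) + 12)² = (36 + 12)² = 48² = 2304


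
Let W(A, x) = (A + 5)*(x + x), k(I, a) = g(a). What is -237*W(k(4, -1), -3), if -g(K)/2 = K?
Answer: 9954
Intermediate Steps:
g(K) = -2*K
k(I, a) = -2*a
W(A, x) = 2*x*(5 + A) (W(A, x) = (5 + A)*(2*x) = 2*x*(5 + A))
-237*W(k(4, -1), -3) = -474*(-3)*(5 - 2*(-1)) = -474*(-3)*(5 + 2) = -474*(-3)*7 = -237*(-42) = 9954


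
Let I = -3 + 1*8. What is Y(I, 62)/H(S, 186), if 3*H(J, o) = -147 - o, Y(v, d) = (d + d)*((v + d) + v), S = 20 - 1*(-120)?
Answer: -2976/37 ≈ -80.432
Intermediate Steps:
S = 140 (S = 20 + 120 = 140)
I = 5 (I = -3 + 8 = 5)
Y(v, d) = 2*d*(d + 2*v) (Y(v, d) = (2*d)*((d + v) + v) = (2*d)*(d + 2*v) = 2*d*(d + 2*v))
H(J, o) = -49 - o/3 (H(J, o) = (-147 - o)/3 = -49 - o/3)
Y(I, 62)/H(S, 186) = (2*62*(62 + 2*5))/(-49 - ⅓*186) = (2*62*(62 + 10))/(-49 - 62) = (2*62*72)/(-111) = 8928*(-1/111) = -2976/37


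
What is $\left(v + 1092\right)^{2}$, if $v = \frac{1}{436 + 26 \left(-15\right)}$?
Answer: $\frac{2523354289}{2116} \approx 1.1925 \cdot 10^{6}$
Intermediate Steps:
$v = \frac{1}{46}$ ($v = \frac{1}{436 - 390} = \frac{1}{46} \approx 0.021739$)
$\left(v + 1092\right)^{2} = \left(\frac{1}{46} + 1092\right)^{2} = \left(\frac{50233}{46}\right)^{2} = \frac{2523354289}{2116}$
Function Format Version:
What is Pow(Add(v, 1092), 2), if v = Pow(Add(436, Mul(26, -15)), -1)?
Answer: Rational(2523354289, 2116) ≈ 1.1925e+6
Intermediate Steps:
v = Rational(1, 46) (v = Pow(Add(436, -390), -1) = Pow(46, -1) = Rational(1, 46) ≈ 0.021739)
Pow(Add(v, 1092), 2) = Pow(Add(Rational(1, 46), 1092), 2) = Pow(Rational(50233, 46), 2) = Rational(2523354289, 2116)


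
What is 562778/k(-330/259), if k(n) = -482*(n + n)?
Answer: 72879751/159060 ≈ 458.19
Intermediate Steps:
k(n) = -964*n
562778/k(-330/259) = 562778/((-(-318120)/259)) = 562778/((-964*(-330/259))) = 562778/(318120/259) = 562778*(259/318120) = 72879751/159060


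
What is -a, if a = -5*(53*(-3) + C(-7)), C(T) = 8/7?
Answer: -5525/7 ≈ -789.29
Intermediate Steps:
C(T) = 8/7 (C(T) = 8*(1/7) = 8/7)
a = 5525/7 (a = -5*(53*(-3) + 8/7) = -5*(-159 + 8/7) = -5*(-1105/7) = 5525/7 ≈ 789.29)
-a = -1*5525/7 = -5525/7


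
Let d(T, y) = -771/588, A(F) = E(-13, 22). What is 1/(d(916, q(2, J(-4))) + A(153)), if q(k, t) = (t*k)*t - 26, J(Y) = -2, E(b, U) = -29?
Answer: -196/5941 ≈ -0.032991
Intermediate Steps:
A(F) = -29
q(k, t) = -26 + k*t² (q(k, t) = (k*t)*t - 26 = k*t² - 26 = -26 + k*t²)
d(T, y) = -257/196 (d(T, y) = -771*1/588 = -257/196)
1/(d(916, q(2, J(-4))) + A(153)) = 1/(-257/196 - 29) = 1/(-5941/196) = -196/5941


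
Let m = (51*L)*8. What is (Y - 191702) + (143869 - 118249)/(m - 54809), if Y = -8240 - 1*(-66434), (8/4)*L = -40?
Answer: -8406890872/62969 ≈ -1.3351e+5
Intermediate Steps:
L = -20 (L = (1/2)*(-40) = -20)
m = -8160 (m = (51*(-20))*8 = -1020*8 = -8160)
Y = 58194 (Y = -8240 + 66434 = 58194)
(Y - 191702) + (143869 - 118249)/(m - 54809) = (58194 - 191702) + (143869 - 118249)/(-8160 - 54809) = -133508 + 25620/(-62969) = -133508 + 25620*(-1/62969) = -133508 - 25620/62969 = -8406890872/62969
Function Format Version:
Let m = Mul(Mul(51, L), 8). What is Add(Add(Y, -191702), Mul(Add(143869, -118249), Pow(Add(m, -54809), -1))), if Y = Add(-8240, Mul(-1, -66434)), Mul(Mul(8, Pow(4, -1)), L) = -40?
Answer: Rational(-8406890872, 62969) ≈ -1.3351e+5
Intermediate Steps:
L = -20 (L = Mul(Rational(1, 2), -40) = -20)
m = -8160 (m = Mul(Mul(51, -20), 8) = Mul(-1020, 8) = -8160)
Y = 58194 (Y = Add(-8240, 66434) = 58194)
Add(Add(Y, -191702), Mul(Add(143869, -118249), Pow(Add(m, -54809), -1))) = Add(Add(58194, -191702), Mul(Add(143869, -118249), Pow(Add(-8160, -54809), -1))) = Add(-133508, Mul(25620, Pow(-62969, -1))) = Add(-133508, Mul(25620, Rational(-1, 62969))) = Add(-133508, Rational(-25620, 62969)) = Rational(-8406890872, 62969)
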